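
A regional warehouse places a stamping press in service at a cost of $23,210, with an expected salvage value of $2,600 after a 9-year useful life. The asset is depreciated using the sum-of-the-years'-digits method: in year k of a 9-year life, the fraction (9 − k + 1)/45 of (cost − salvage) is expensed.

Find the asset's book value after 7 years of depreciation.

$3,974

Depreciable base = $23,210 − $2,600 = $20,610.
Sum of the years' digits = 9+8+7+6+5+4+3+2+1 = 45.
Year 1: $20,610 × 9/45 = $4,122. Book value $19,088.
Year 2: $20,610 × 8/45 = $3,664. Book value $15,424.
Year 3: $20,610 × 7/45 = $3,206. Book value $12,218.
Year 4: $20,610 × 6/45 = $2,748. Book value $9,470.
Year 5: $20,610 × 5/45 = $2,290. Book value $7,180.
Year 6: $20,610 × 4/45 = $1,832. Book value $5,348.
Year 7: $20,610 × 3/45 = $1,374. Book value $3,974.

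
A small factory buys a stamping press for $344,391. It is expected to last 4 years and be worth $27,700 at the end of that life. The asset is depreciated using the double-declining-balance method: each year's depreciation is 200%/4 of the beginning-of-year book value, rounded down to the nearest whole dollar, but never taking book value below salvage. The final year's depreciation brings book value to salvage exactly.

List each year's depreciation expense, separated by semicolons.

Depreciable base = $344,391 − $27,700 = $316,691.
Year 1: ⌊$344,391 × 200%/4⌋ = $172,195. Book value $172,196.
Year 2: ⌊$172,196 × 200%/4⌋ = $86,098. Book value $86,098.
Year 3: ⌊$86,098 × 200%/4⌋ = $43,049. Book value $43,049.
Year 4 (final): $43,049 − $27,700 = $15,349. Book value $27,700.

$172,195; $86,098; $43,049; $15,349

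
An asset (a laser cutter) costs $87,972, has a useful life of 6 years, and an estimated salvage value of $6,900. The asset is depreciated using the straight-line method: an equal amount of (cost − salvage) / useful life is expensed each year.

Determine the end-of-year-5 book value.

$20,412

Depreciable base = $87,972 − $6,900 = $81,072.
Annual expense = $81,072 / 6 = $13,512.
End of year 1: book value $74,460.
End of year 2: book value $60,948.
End of year 3: book value $47,436.
End of year 4: book value $33,924.
End of year 5: book value $20,412.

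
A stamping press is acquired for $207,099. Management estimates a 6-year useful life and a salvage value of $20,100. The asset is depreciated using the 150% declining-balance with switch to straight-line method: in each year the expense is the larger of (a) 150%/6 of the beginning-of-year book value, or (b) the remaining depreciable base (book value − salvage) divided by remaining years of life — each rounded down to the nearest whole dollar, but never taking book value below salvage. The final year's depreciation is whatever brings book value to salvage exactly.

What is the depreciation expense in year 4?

Depreciable base = $207,099 − $20,100 = $186,999.
Year 1: DB = ⌊$207,099 × 150%/6⌋ = $51,774; SL = ⌊$186,999/6⌋ = $31,166 → take DB $51,774. Book value $155,325.
Year 2: DB = ⌊$155,325 × 150%/6⌋ = $38,831; SL = ⌊$135,225/5⌋ = $27,045 → take DB $38,831. Book value $116,494.
Year 3: DB = ⌊$116,494 × 150%/6⌋ = $29,123; SL = ⌊$96,394/4⌋ = $24,098 → take DB $29,123. Book value $87,371.
Year 4: DB = ⌊$87,371 × 150%/6⌋ = $21,842; SL = ⌊$67,271/3⌋ = $22,423 → take SL $22,423. Book value $64,948.

$22,423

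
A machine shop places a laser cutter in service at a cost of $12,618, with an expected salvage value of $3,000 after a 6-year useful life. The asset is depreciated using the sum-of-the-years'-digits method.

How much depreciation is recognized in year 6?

Depreciable base = $12,618 − $3,000 = $9,618.
Sum of the years' digits = 6+5+4+3+2+1 = 21.
Year 1: $9,618 × 6/21 = $2,748. Book value $9,870.
Year 2: $9,618 × 5/21 = $2,290. Book value $7,580.
Year 3: $9,618 × 4/21 = $1,832. Book value $5,748.
Year 4: $9,618 × 3/21 = $1,374. Book value $4,374.
Year 5: $9,618 × 2/21 = $916. Book value $3,458.
Year 6: $9,618 × 1/21 = $458. Book value $3,000.

$458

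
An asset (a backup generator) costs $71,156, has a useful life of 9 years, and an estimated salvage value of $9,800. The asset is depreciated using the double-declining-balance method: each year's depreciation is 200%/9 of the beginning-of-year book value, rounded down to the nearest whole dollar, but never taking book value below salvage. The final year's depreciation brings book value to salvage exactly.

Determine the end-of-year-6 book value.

$15,754

Depreciable base = $71,156 − $9,800 = $61,356.
Year 1: ⌊$71,156 × 200%/9⌋ = $15,812. Book value $55,344.
Year 2: ⌊$55,344 × 200%/9⌋ = $12,298. Book value $43,046.
Year 3: ⌊$43,046 × 200%/9⌋ = $9,565. Book value $33,481.
Year 4: ⌊$33,481 × 200%/9⌋ = $7,440. Book value $26,041.
Year 5: ⌊$26,041 × 200%/9⌋ = $5,786. Book value $20,255.
Year 6: ⌊$20,255 × 200%/9⌋ = $4,501. Book value $15,754.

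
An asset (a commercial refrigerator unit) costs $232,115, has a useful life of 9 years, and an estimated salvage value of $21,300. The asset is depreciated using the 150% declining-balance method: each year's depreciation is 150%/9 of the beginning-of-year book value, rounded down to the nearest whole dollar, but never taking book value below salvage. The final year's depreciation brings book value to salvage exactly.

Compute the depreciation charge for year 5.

Depreciable base = $232,115 − $21,300 = $210,815.
Year 1: ⌊$232,115 × 150%/9⌋ = $38,685. Book value $193,430.
Year 2: ⌊$193,430 × 150%/9⌋ = $32,238. Book value $161,192.
Year 3: ⌊$161,192 × 150%/9⌋ = $26,865. Book value $134,327.
Year 4: ⌊$134,327 × 150%/9⌋ = $22,387. Book value $111,940.
Year 5: ⌊$111,940 × 150%/9⌋ = $18,656. Book value $93,284.

$18,656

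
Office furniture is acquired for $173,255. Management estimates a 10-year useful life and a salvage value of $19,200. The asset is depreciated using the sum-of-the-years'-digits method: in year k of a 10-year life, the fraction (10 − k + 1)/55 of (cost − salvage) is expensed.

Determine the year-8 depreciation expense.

Depreciable base = $173,255 − $19,200 = $154,055.
Sum of the years' digits = 10+9+8+7+6+5+4+3+2+1 = 55.
Year 1: $154,055 × 10/55 = $28,010. Book value $145,245.
Year 2: $154,055 × 9/55 = $25,209. Book value $120,036.
Year 3: $154,055 × 8/55 = $22,408. Book value $97,628.
Year 4: $154,055 × 7/55 = $19,607. Book value $78,021.
Year 5: $154,055 × 6/55 = $16,806. Book value $61,215.
Year 6: $154,055 × 5/55 = $14,005. Book value $47,210.
Year 7: $154,055 × 4/55 = $11,204. Book value $36,006.
Year 8: $154,055 × 3/55 = $8,403. Book value $27,603.

$8,403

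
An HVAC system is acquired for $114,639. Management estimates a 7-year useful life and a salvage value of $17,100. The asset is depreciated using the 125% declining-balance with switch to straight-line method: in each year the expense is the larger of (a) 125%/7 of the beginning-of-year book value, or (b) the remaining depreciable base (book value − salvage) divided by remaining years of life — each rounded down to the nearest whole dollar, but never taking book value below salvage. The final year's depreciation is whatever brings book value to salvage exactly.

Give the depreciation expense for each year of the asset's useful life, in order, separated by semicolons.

$20,471; $16,815; $13,813; $11,610; $11,610; $11,610; $11,610

Depreciable base = $114,639 − $17,100 = $97,539.
Year 1: DB = ⌊$114,639 × 125%/7⌋ = $20,471; SL = ⌊$97,539/7⌋ = $13,934 → take DB $20,471. Book value $94,168.
Year 2: DB = ⌊$94,168 × 125%/7⌋ = $16,815; SL = ⌊$77,068/6⌋ = $12,844 → take DB $16,815. Book value $77,353.
Year 3: DB = ⌊$77,353 × 125%/7⌋ = $13,813; SL = ⌊$60,253/5⌋ = $12,050 → take DB $13,813. Book value $63,540.
Year 4: DB = ⌊$63,540 × 125%/7⌋ = $11,346; SL = ⌊$46,440/4⌋ = $11,610 → take SL $11,610. Book value $51,930.
Year 5: DB = ⌊$51,930 × 125%/7⌋ = $9,273; SL = ⌊$34,830/3⌋ = $11,610 → take SL $11,610. Book value $40,320.
Year 6: DB = ⌊$40,320 × 125%/7⌋ = $7,200; SL = ⌊$23,220/2⌋ = $11,610 → take SL $11,610. Book value $28,710.
Year 7 (final): $28,710 − $17,100 = $11,610. Book value $17,100.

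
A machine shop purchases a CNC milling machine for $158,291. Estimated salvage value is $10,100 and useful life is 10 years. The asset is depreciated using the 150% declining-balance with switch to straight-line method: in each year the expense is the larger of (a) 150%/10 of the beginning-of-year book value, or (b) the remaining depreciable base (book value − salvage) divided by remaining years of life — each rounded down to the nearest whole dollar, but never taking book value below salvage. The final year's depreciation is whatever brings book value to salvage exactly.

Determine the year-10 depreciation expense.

Depreciable base = $158,291 − $10,100 = $148,191.
Year 1: DB = ⌊$158,291 × 150%/10⌋ = $23,743; SL = ⌊$148,191/10⌋ = $14,819 → take DB $23,743. Book value $134,548.
Year 2: DB = ⌊$134,548 × 150%/10⌋ = $20,182; SL = ⌊$124,448/9⌋ = $13,827 → take DB $20,182. Book value $114,366.
Year 3: DB = ⌊$114,366 × 150%/10⌋ = $17,154; SL = ⌊$104,266/8⌋ = $13,033 → take DB $17,154. Book value $97,212.
Year 4: DB = ⌊$97,212 × 150%/10⌋ = $14,581; SL = ⌊$87,112/7⌋ = $12,444 → take DB $14,581. Book value $82,631.
Year 5: DB = ⌊$82,631 × 150%/10⌋ = $12,394; SL = ⌊$72,531/6⌋ = $12,088 → take DB $12,394. Book value $70,237.
Year 6: DB = ⌊$70,237 × 150%/10⌋ = $10,535; SL = ⌊$60,137/5⌋ = $12,027 → take SL $12,027. Book value $58,210.
Year 7: DB = ⌊$58,210 × 150%/10⌋ = $8,731; SL = ⌊$48,110/4⌋ = $12,027 → take SL $12,027. Book value $46,183.
Year 8: DB = ⌊$46,183 × 150%/10⌋ = $6,927; SL = ⌊$36,083/3⌋ = $12,027 → take SL $12,027. Book value $34,156.
Year 9: DB = ⌊$34,156 × 150%/10⌋ = $5,123; SL = ⌊$24,056/2⌋ = $12,028 → take SL $12,028. Book value $22,128.
Year 10 (final): $22,128 − $10,100 = $12,028. Book value $10,100.

$12,028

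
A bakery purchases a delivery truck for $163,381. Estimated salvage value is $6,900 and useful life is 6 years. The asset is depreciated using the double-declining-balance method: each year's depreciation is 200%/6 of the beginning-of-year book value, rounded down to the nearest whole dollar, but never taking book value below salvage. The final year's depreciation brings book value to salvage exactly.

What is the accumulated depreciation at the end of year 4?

$131,107

Depreciable base = $163,381 − $6,900 = $156,481.
Year 1: ⌊$163,381 × 200%/6⌋ = $54,460. Book value $108,921.
Year 2: ⌊$108,921 × 200%/6⌋ = $36,307. Book value $72,614.
Year 3: ⌊$72,614 × 200%/6⌋ = $24,204. Book value $48,410.
Year 4: ⌊$48,410 × 200%/6⌋ = $16,136. Book value $32,274.
Accumulated through year 4 = $163,381 − $32,274 = $131,107.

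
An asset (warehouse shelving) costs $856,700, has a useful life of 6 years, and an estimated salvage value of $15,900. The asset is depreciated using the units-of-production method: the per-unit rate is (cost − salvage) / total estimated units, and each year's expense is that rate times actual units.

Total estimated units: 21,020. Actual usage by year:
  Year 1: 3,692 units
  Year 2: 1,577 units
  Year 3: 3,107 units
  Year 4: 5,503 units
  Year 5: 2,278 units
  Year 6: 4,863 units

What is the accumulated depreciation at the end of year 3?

$335,040

Depreciable base = $856,700 − $15,900 = $840,800.
Rate = $840,800 / 21,020 units = $40 per unit.
Year 1: 3,692 × $40 = $147,680. Book value $709,020.
Year 2: 1,577 × $40 = $63,080. Book value $645,940.
Year 3: 3,107 × $40 = $124,280. Book value $521,660.
Accumulated through year 3 = $856,700 − $521,660 = $335,040.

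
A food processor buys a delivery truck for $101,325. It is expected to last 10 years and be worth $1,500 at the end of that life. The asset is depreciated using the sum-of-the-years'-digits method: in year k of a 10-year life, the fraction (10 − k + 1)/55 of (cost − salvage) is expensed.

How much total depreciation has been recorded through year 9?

Depreciable base = $101,325 − $1,500 = $99,825.
Sum of the years' digits = 10+9+8+7+6+5+4+3+2+1 = 55.
Year 1: $99,825 × 10/55 = $18,150. Book value $83,175.
Year 2: $99,825 × 9/55 = $16,335. Book value $66,840.
Year 3: $99,825 × 8/55 = $14,520. Book value $52,320.
Year 4: $99,825 × 7/55 = $12,705. Book value $39,615.
Year 5: $99,825 × 6/55 = $10,890. Book value $28,725.
Year 6: $99,825 × 5/55 = $9,075. Book value $19,650.
Year 7: $99,825 × 4/55 = $7,260. Book value $12,390.
Year 8: $99,825 × 3/55 = $5,445. Book value $6,945.
Year 9: $99,825 × 2/55 = $3,630. Book value $3,315.
Accumulated through year 9 = $101,325 − $3,315 = $98,010.

$98,010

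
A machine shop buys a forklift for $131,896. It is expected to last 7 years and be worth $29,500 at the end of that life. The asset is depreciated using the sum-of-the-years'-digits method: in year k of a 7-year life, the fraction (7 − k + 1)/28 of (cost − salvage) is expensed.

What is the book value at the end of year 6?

$33,157

Depreciable base = $131,896 − $29,500 = $102,396.
Sum of the years' digits = 7+6+5+4+3+2+1 = 28.
Year 1: $102,396 × 7/28 = $25,599. Book value $106,297.
Year 2: $102,396 × 6/28 = $21,942. Book value $84,355.
Year 3: $102,396 × 5/28 = $18,285. Book value $66,070.
Year 4: $102,396 × 4/28 = $14,628. Book value $51,442.
Year 5: $102,396 × 3/28 = $10,971. Book value $40,471.
Year 6: $102,396 × 2/28 = $7,314. Book value $33,157.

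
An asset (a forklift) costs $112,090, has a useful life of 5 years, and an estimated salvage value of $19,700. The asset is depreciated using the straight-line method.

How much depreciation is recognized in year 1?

Depreciable base = $112,090 − $19,700 = $92,390.
Annual expense = $92,390 / 5 = $18,478.

$18,478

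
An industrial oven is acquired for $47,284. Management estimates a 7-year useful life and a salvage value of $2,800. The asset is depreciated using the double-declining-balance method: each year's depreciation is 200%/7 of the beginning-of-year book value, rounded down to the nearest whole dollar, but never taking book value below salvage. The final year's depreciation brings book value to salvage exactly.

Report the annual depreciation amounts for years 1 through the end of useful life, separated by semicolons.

Depreciable base = $47,284 − $2,800 = $44,484.
Year 1: ⌊$47,284 × 200%/7⌋ = $13,509. Book value $33,775.
Year 2: ⌊$33,775 × 200%/7⌋ = $9,650. Book value $24,125.
Year 3: ⌊$24,125 × 200%/7⌋ = $6,892. Book value $17,233.
Year 4: ⌊$17,233 × 200%/7⌋ = $4,923. Book value $12,310.
Year 5: ⌊$12,310 × 200%/7⌋ = $3,517. Book value $8,793.
Year 6: ⌊$8,793 × 200%/7⌋ = $2,512. Book value $6,281.
Year 7 (final): $6,281 − $2,800 = $3,481. Book value $2,800.

$13,509; $9,650; $6,892; $4,923; $3,517; $2,512; $3,481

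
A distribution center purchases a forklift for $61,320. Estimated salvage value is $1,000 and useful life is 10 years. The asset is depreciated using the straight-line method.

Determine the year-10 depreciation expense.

Depreciable base = $61,320 − $1,000 = $60,320.
Annual expense = $60,320 / 10 = $6,032.

$6,032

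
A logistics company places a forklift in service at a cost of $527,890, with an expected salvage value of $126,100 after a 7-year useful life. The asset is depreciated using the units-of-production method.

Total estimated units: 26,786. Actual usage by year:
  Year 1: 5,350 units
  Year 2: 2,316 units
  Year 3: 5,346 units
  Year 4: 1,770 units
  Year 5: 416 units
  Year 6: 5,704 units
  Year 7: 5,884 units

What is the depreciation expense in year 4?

Depreciable base = $527,890 − $126,100 = $401,790.
Rate = $401,790 / 26,786 units = $15 per unit.
Year 1: 5,350 × $15 = $80,250. Book value $447,640.
Year 2: 2,316 × $15 = $34,740. Book value $412,900.
Year 3: 5,346 × $15 = $80,190. Book value $332,710.
Year 4: 1,770 × $15 = $26,550. Book value $306,160.

$26,550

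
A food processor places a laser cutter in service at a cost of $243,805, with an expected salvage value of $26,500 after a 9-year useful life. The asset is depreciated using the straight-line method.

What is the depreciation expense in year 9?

Depreciable base = $243,805 − $26,500 = $217,305.
Annual expense = $217,305 / 9 = $24,145.

$24,145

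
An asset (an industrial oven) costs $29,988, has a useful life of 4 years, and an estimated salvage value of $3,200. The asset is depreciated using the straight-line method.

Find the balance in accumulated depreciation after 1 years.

Depreciable base = $29,988 − $3,200 = $26,788.
Annual expense = $26,788 / 4 = $6,697.
End of year 1: book value $23,291.
Accumulated through year 1 = $29,988 − $23,291 = $6,697.

$6,697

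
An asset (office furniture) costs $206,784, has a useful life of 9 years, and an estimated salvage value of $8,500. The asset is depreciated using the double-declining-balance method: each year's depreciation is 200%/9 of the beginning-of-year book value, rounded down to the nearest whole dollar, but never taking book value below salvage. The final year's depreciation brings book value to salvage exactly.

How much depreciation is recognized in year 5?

Depreciable base = $206,784 − $8,500 = $198,284.
Year 1: ⌊$206,784 × 200%/9⌋ = $45,952. Book value $160,832.
Year 2: ⌊$160,832 × 200%/9⌋ = $35,740. Book value $125,092.
Year 3: ⌊$125,092 × 200%/9⌋ = $27,798. Book value $97,294.
Year 4: ⌊$97,294 × 200%/9⌋ = $21,620. Book value $75,674.
Year 5: ⌊$75,674 × 200%/9⌋ = $16,816. Book value $58,858.

$16,816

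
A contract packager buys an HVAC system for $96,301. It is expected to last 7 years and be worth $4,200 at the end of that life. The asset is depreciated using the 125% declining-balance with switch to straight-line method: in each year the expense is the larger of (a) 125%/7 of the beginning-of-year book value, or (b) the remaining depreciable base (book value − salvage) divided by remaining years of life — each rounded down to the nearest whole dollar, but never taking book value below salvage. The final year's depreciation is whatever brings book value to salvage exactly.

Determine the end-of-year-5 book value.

Depreciable base = $96,301 − $4,200 = $92,101.
Year 1: DB = ⌊$96,301 × 125%/7⌋ = $17,196; SL = ⌊$92,101/7⌋ = $13,157 → take DB $17,196. Book value $79,105.
Year 2: DB = ⌊$79,105 × 125%/7⌋ = $14,125; SL = ⌊$74,905/6⌋ = $12,484 → take DB $14,125. Book value $64,980.
Year 3: DB = ⌊$64,980 × 125%/7⌋ = $11,603; SL = ⌊$60,780/5⌋ = $12,156 → take SL $12,156. Book value $52,824.
Year 4: DB = ⌊$52,824 × 125%/7⌋ = $9,432; SL = ⌊$48,624/4⌋ = $12,156 → take SL $12,156. Book value $40,668.
Year 5: DB = ⌊$40,668 × 125%/7⌋ = $7,262; SL = ⌊$36,468/3⌋ = $12,156 → take SL $12,156. Book value $28,512.

$28,512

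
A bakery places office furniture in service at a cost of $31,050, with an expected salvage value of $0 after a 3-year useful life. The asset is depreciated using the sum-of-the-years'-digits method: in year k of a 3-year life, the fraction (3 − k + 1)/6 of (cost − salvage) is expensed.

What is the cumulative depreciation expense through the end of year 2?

$25,875

Depreciable base = $31,050 − $0 = $31,050.
Sum of the years' digits = 3+2+1 = 6.
Year 1: $31,050 × 3/6 = $15,525. Book value $15,525.
Year 2: $31,050 × 2/6 = $10,350. Book value $5,175.
Accumulated through year 2 = $31,050 − $5,175 = $25,875.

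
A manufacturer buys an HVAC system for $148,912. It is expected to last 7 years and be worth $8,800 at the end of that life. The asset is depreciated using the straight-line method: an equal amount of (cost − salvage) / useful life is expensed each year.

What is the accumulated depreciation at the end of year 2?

Depreciable base = $148,912 − $8,800 = $140,112.
Annual expense = $140,112 / 7 = $20,016.
End of year 1: book value $128,896.
End of year 2: book value $108,880.
Accumulated through year 2 = $148,912 − $108,880 = $40,032.

$40,032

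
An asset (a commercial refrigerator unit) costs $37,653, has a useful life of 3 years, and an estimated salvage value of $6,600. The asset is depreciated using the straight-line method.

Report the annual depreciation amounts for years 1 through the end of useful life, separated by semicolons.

$10,351; $10,351; $10,351

Depreciable base = $37,653 − $6,600 = $31,053.
Annual expense = $31,053 / 3 = $10,351.
End of year 1: book value $27,302.
End of year 2: book value $16,951.
End of year 3: book value $6,600.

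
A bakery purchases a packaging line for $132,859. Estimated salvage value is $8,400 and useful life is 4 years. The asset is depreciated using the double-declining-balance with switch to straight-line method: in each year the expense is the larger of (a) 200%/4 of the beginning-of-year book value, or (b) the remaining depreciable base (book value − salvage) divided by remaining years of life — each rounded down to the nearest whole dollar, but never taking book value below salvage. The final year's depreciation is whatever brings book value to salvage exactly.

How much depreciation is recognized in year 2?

Depreciable base = $132,859 − $8,400 = $124,459.
Year 1: DB = ⌊$132,859 × 200%/4⌋ = $66,429; SL = ⌊$124,459/4⌋ = $31,114 → take DB $66,429. Book value $66,430.
Year 2: DB = ⌊$66,430 × 200%/4⌋ = $33,215; SL = ⌊$58,030/3⌋ = $19,343 → take DB $33,215. Book value $33,215.

$33,215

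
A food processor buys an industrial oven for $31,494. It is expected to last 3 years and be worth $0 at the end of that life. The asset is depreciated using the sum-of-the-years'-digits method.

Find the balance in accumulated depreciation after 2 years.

Depreciable base = $31,494 − $0 = $31,494.
Sum of the years' digits = 3+2+1 = 6.
Year 1: $31,494 × 3/6 = $15,747. Book value $15,747.
Year 2: $31,494 × 2/6 = $10,498. Book value $5,249.
Accumulated through year 2 = $31,494 − $5,249 = $26,245.

$26,245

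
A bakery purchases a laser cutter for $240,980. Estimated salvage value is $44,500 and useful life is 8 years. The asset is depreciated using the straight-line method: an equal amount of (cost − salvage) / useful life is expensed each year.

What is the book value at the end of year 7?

$69,060

Depreciable base = $240,980 − $44,500 = $196,480.
Annual expense = $196,480 / 8 = $24,560.
End of year 1: book value $216,420.
End of year 2: book value $191,860.
End of year 3: book value $167,300.
End of year 4: book value $142,740.
End of year 5: book value $118,180.
End of year 6: book value $93,620.
End of year 7: book value $69,060.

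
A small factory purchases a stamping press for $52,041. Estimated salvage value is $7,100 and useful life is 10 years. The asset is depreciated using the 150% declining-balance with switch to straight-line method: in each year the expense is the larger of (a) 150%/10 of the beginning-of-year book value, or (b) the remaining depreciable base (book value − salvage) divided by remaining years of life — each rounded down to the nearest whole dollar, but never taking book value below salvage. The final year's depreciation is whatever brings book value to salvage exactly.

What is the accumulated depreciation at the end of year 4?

Depreciable base = $52,041 − $7,100 = $44,941.
Year 1: DB = ⌊$52,041 × 150%/10⌋ = $7,806; SL = ⌊$44,941/10⌋ = $4,494 → take DB $7,806. Book value $44,235.
Year 2: DB = ⌊$44,235 × 150%/10⌋ = $6,635; SL = ⌊$37,135/9⌋ = $4,126 → take DB $6,635. Book value $37,600.
Year 3: DB = ⌊$37,600 × 150%/10⌋ = $5,640; SL = ⌊$30,500/8⌋ = $3,812 → take DB $5,640. Book value $31,960.
Year 4: DB = ⌊$31,960 × 150%/10⌋ = $4,794; SL = ⌊$24,860/7⌋ = $3,551 → take DB $4,794. Book value $27,166.
Accumulated through year 4 = $52,041 − $27,166 = $24,875.

$24,875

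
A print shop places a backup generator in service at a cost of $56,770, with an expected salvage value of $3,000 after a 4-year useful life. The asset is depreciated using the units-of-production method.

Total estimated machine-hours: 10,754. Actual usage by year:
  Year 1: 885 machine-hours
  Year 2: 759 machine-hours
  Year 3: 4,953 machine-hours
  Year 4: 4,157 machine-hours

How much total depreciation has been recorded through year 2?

$8,220

Depreciable base = $56,770 − $3,000 = $53,770.
Rate = $53,770 / 10,754 machine-hours = $5 per machine-hour.
Year 1: 885 × $5 = $4,425. Book value $52,345.
Year 2: 759 × $5 = $3,795. Book value $48,550.
Accumulated through year 2 = $56,770 − $48,550 = $8,220.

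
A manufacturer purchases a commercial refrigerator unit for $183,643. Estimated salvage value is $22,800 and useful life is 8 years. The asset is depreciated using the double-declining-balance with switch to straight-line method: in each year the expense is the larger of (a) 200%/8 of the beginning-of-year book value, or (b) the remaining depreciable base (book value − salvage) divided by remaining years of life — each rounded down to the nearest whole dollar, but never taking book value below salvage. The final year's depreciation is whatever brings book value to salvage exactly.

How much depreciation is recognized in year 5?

$14,526

Depreciable base = $183,643 − $22,800 = $160,843.
Year 1: DB = ⌊$183,643 × 200%/8⌋ = $45,910; SL = ⌊$160,843/8⌋ = $20,105 → take DB $45,910. Book value $137,733.
Year 2: DB = ⌊$137,733 × 200%/8⌋ = $34,433; SL = ⌊$114,933/7⌋ = $16,419 → take DB $34,433. Book value $103,300.
Year 3: DB = ⌊$103,300 × 200%/8⌋ = $25,825; SL = ⌊$80,500/6⌋ = $13,416 → take DB $25,825. Book value $77,475.
Year 4: DB = ⌊$77,475 × 200%/8⌋ = $19,368; SL = ⌊$54,675/5⌋ = $10,935 → take DB $19,368. Book value $58,107.
Year 5: DB = ⌊$58,107 × 200%/8⌋ = $14,526; SL = ⌊$35,307/4⌋ = $8,826 → take DB $14,526. Book value $43,581.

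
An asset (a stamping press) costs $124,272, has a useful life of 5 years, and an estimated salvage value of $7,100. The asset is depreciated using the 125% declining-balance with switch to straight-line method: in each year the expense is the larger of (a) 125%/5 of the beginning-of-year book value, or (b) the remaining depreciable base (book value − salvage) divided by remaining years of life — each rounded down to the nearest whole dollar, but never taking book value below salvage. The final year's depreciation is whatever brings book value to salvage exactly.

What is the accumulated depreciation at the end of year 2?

$54,369

Depreciable base = $124,272 − $7,100 = $117,172.
Year 1: DB = ⌊$124,272 × 125%/5⌋ = $31,068; SL = ⌊$117,172/5⌋ = $23,434 → take DB $31,068. Book value $93,204.
Year 2: DB = ⌊$93,204 × 125%/5⌋ = $23,301; SL = ⌊$86,104/4⌋ = $21,526 → take DB $23,301. Book value $69,903.
Accumulated through year 2 = $124,272 − $69,903 = $54,369.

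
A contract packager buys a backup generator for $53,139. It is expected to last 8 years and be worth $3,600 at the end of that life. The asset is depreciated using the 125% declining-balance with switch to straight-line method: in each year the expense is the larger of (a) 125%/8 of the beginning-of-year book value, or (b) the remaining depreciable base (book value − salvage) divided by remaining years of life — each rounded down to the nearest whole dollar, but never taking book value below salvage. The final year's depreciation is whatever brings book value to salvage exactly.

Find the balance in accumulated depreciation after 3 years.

Depreciable base = $53,139 − $3,600 = $49,539.
Year 1: DB = ⌊$53,139 × 125%/8⌋ = $8,302; SL = ⌊$49,539/8⌋ = $6,192 → take DB $8,302. Book value $44,837.
Year 2: DB = ⌊$44,837 × 125%/8⌋ = $7,005; SL = ⌊$41,237/7⌋ = $5,891 → take DB $7,005. Book value $37,832.
Year 3: DB = ⌊$37,832 × 125%/8⌋ = $5,911; SL = ⌊$34,232/6⌋ = $5,705 → take DB $5,911. Book value $31,921.
Accumulated through year 3 = $53,139 − $31,921 = $21,218.

$21,218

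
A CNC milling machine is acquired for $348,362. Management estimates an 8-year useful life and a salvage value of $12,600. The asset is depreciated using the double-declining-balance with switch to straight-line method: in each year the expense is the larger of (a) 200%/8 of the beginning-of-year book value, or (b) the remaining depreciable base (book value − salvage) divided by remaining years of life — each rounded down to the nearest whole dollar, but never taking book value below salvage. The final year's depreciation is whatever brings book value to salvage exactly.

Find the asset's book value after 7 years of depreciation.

$35,957

Depreciable base = $348,362 − $12,600 = $335,762.
Year 1: DB = ⌊$348,362 × 200%/8⌋ = $87,090; SL = ⌊$335,762/8⌋ = $41,970 → take DB $87,090. Book value $261,272.
Year 2: DB = ⌊$261,272 × 200%/8⌋ = $65,318; SL = ⌊$248,672/7⌋ = $35,524 → take DB $65,318. Book value $195,954.
Year 3: DB = ⌊$195,954 × 200%/8⌋ = $48,988; SL = ⌊$183,354/6⌋ = $30,559 → take DB $48,988. Book value $146,966.
Year 4: DB = ⌊$146,966 × 200%/8⌋ = $36,741; SL = ⌊$134,366/5⌋ = $26,873 → take DB $36,741. Book value $110,225.
Year 5: DB = ⌊$110,225 × 200%/8⌋ = $27,556; SL = ⌊$97,625/4⌋ = $24,406 → take DB $27,556. Book value $82,669.
Year 6: DB = ⌊$82,669 × 200%/8⌋ = $20,667; SL = ⌊$70,069/3⌋ = $23,356 → take SL $23,356. Book value $59,313.
Year 7: DB = ⌊$59,313 × 200%/8⌋ = $14,828; SL = ⌊$46,713/2⌋ = $23,356 → take SL $23,356. Book value $35,957.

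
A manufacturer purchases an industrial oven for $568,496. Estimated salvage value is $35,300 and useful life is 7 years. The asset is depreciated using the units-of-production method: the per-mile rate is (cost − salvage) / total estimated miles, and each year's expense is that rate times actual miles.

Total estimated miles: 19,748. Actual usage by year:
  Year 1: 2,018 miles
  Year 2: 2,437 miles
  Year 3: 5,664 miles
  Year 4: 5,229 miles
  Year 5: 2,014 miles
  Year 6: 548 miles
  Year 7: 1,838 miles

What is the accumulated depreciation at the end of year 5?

Depreciable base = $568,496 − $35,300 = $533,196.
Rate = $533,196 / 19,748 miles = $27 per mile.
Year 1: 2,018 × $27 = $54,486. Book value $514,010.
Year 2: 2,437 × $27 = $65,799. Book value $448,211.
Year 3: 5,664 × $27 = $152,928. Book value $295,283.
Year 4: 5,229 × $27 = $141,183. Book value $154,100.
Year 5: 2,014 × $27 = $54,378. Book value $99,722.
Accumulated through year 5 = $568,496 − $99,722 = $468,774.

$468,774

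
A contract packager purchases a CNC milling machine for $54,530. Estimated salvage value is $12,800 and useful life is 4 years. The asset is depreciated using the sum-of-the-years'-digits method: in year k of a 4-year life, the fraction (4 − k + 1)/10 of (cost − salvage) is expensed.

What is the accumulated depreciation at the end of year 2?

$29,211

Depreciable base = $54,530 − $12,800 = $41,730.
Sum of the years' digits = 4+3+2+1 = 10.
Year 1: $41,730 × 4/10 = $16,692. Book value $37,838.
Year 2: $41,730 × 3/10 = $12,519. Book value $25,319.
Accumulated through year 2 = $54,530 − $25,319 = $29,211.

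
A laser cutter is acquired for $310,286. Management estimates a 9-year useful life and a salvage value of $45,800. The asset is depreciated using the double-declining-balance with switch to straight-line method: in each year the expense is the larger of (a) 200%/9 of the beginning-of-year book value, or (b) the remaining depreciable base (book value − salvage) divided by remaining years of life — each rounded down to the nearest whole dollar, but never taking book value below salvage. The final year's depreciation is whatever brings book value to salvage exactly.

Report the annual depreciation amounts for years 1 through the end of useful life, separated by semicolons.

Depreciable base = $310,286 − $45,800 = $264,486.
Year 1: DB = ⌊$310,286 × 200%/9⌋ = $68,952; SL = ⌊$264,486/9⌋ = $29,387 → take DB $68,952. Book value $241,334.
Year 2: DB = ⌊$241,334 × 200%/9⌋ = $53,629; SL = ⌊$195,534/8⌋ = $24,441 → take DB $53,629. Book value $187,705.
Year 3: DB = ⌊$187,705 × 200%/9⌋ = $41,712; SL = ⌊$141,905/7⌋ = $20,272 → take DB $41,712. Book value $145,993.
Year 4: DB = ⌊$145,993 × 200%/9⌋ = $32,442; SL = ⌊$100,193/6⌋ = $16,698 → take DB $32,442. Book value $113,551.
Year 5: DB = ⌊$113,551 × 200%/9⌋ = $25,233; SL = ⌊$67,751/5⌋ = $13,550 → take DB $25,233. Book value $88,318.
Year 6: DB = ⌊$88,318 × 200%/9⌋ = $19,626; SL = ⌊$42,518/4⌋ = $10,629 → take DB $19,626. Book value $68,692.
Year 7: DB = ⌊$68,692 × 200%/9⌋ = $15,264; SL = ⌊$22,892/3⌋ = $7,630 → take DB $15,264. Book value $53,428.
Year 8: DB = ⌊$53,428 × 200%/9⌋ = $11,872; SL = ⌊$7,628/2⌋ = $3,814 → take DB $11,872, capped at $7,628. Book value $45,800.
Year 9 (final): $45,800 − $45,800 = $0. Book value $45,800.

$68,952; $53,629; $41,712; $32,442; $25,233; $19,626; $15,264; $7,628; $0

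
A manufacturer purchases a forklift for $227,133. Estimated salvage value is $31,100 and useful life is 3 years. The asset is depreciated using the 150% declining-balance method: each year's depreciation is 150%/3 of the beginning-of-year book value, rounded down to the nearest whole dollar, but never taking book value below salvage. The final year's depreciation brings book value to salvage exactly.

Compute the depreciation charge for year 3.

$25,684

Depreciable base = $227,133 − $31,100 = $196,033.
Year 1: ⌊$227,133 × 150%/3⌋ = $113,566. Book value $113,567.
Year 2: ⌊$113,567 × 150%/3⌋ = $56,783. Book value $56,784.
Year 3 (final): $56,784 − $31,100 = $25,684. Book value $31,100.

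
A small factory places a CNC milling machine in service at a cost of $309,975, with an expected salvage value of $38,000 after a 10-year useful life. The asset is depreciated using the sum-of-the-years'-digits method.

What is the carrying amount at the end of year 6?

$87,450

Depreciable base = $309,975 − $38,000 = $271,975.
Sum of the years' digits = 10+9+8+7+6+5+4+3+2+1 = 55.
Year 1: $271,975 × 10/55 = $49,450. Book value $260,525.
Year 2: $271,975 × 9/55 = $44,505. Book value $216,020.
Year 3: $271,975 × 8/55 = $39,560. Book value $176,460.
Year 4: $271,975 × 7/55 = $34,615. Book value $141,845.
Year 5: $271,975 × 6/55 = $29,670. Book value $112,175.
Year 6: $271,975 × 5/55 = $24,725. Book value $87,450.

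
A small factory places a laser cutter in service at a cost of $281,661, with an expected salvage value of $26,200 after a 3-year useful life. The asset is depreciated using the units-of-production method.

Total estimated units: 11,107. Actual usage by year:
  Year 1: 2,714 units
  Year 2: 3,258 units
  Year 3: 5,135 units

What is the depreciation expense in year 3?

Depreciable base = $281,661 − $26,200 = $255,461.
Rate = $255,461 / 11,107 units = $23 per unit.
Year 1: 2,714 × $23 = $62,422. Book value $219,239.
Year 2: 3,258 × $23 = $74,934. Book value $144,305.
Year 3: 5,135 × $23 = $118,105. Book value $26,200.

$118,105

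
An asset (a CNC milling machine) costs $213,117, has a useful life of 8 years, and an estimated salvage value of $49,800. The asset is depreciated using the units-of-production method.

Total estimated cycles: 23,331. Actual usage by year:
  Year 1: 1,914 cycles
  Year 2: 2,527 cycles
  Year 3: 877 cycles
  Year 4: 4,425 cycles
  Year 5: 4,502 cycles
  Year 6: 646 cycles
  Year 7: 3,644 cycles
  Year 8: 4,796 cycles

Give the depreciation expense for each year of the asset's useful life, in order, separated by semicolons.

$13,398; $17,689; $6,139; $30,975; $31,514; $4,522; $25,508; $33,572

Depreciable base = $213,117 − $49,800 = $163,317.
Rate = $163,317 / 23,331 cycles = $7 per cycle.
Year 1: 1,914 × $7 = $13,398. Book value $199,719.
Year 2: 2,527 × $7 = $17,689. Book value $182,030.
Year 3: 877 × $7 = $6,139. Book value $175,891.
Year 4: 4,425 × $7 = $30,975. Book value $144,916.
Year 5: 4,502 × $7 = $31,514. Book value $113,402.
Year 6: 646 × $7 = $4,522. Book value $108,880.
Year 7: 3,644 × $7 = $25,508. Book value $83,372.
Year 8: 4,796 × $7 = $33,572. Book value $49,800.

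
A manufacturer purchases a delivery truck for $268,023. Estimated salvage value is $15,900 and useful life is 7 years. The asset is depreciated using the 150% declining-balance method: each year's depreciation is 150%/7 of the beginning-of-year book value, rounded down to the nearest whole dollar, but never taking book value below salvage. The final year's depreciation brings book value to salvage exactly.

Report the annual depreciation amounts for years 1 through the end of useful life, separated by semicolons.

$57,433; $45,126; $35,456; $27,858; $21,889; $17,198; $47,163

Depreciable base = $268,023 − $15,900 = $252,123.
Year 1: ⌊$268,023 × 150%/7⌋ = $57,433. Book value $210,590.
Year 2: ⌊$210,590 × 150%/7⌋ = $45,126. Book value $165,464.
Year 3: ⌊$165,464 × 150%/7⌋ = $35,456. Book value $130,008.
Year 4: ⌊$130,008 × 150%/7⌋ = $27,858. Book value $102,150.
Year 5: ⌊$102,150 × 150%/7⌋ = $21,889. Book value $80,261.
Year 6: ⌊$80,261 × 150%/7⌋ = $17,198. Book value $63,063.
Year 7 (final): $63,063 − $15,900 = $47,163. Book value $15,900.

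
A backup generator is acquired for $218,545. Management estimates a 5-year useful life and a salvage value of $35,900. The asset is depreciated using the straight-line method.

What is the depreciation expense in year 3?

$36,529

Depreciable base = $218,545 − $35,900 = $182,645.
Annual expense = $182,645 / 5 = $36,529.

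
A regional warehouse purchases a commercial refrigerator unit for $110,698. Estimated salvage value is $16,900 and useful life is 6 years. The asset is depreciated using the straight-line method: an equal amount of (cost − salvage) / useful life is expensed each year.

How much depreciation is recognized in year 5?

Depreciable base = $110,698 − $16,900 = $93,798.
Annual expense = $93,798 / 6 = $15,633.

$15,633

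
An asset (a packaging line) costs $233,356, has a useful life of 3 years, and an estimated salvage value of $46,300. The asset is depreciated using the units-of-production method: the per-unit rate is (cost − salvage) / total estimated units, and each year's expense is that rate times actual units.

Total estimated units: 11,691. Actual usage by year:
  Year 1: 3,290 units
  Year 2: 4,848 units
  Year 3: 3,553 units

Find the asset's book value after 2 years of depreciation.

Depreciable base = $233,356 − $46,300 = $187,056.
Rate = $187,056 / 11,691 units = $16 per unit.
Year 1: 3,290 × $16 = $52,640. Book value $180,716.
Year 2: 4,848 × $16 = $77,568. Book value $103,148.

$103,148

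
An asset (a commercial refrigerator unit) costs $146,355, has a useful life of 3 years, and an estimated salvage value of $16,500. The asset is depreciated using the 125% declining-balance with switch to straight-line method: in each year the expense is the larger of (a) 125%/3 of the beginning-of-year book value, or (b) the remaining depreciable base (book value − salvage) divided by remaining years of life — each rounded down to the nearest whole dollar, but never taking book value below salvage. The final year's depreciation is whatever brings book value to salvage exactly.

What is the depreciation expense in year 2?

$35,572

Depreciable base = $146,355 − $16,500 = $129,855.
Year 1: DB = ⌊$146,355 × 125%/3⌋ = $60,981; SL = ⌊$129,855/3⌋ = $43,285 → take DB $60,981. Book value $85,374.
Year 2: DB = ⌊$85,374 × 125%/3⌋ = $35,572; SL = ⌊$68,874/2⌋ = $34,437 → take DB $35,572. Book value $49,802.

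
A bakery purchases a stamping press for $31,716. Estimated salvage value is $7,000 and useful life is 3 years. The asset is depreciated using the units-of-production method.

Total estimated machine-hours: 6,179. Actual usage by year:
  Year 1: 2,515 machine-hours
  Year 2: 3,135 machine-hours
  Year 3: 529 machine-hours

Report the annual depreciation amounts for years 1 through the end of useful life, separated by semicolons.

Depreciable base = $31,716 − $7,000 = $24,716.
Rate = $24,716 / 6,179 machine-hours = $4 per machine-hour.
Year 1: 2,515 × $4 = $10,060. Book value $21,656.
Year 2: 3,135 × $4 = $12,540. Book value $9,116.
Year 3: 529 × $4 = $2,116. Book value $7,000.

$10,060; $12,540; $2,116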